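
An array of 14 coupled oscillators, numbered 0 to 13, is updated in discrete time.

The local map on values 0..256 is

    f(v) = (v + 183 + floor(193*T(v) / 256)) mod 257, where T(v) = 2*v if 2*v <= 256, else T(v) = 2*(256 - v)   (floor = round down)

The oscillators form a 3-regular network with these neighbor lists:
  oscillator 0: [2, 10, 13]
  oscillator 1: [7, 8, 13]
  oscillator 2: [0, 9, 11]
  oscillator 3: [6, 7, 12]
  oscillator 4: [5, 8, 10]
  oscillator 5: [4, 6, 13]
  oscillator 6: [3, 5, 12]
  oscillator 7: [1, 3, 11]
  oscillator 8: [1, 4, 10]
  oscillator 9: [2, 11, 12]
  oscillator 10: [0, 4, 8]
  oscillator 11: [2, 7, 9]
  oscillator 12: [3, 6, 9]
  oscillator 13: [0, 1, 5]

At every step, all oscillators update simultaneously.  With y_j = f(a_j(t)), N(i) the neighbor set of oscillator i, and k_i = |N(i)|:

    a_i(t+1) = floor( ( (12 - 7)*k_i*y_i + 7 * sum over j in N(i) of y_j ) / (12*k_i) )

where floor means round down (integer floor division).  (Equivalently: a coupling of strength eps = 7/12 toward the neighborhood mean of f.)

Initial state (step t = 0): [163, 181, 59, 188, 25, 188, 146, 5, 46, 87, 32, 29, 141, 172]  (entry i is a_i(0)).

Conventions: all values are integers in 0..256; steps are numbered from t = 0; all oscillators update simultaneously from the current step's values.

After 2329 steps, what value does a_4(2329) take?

Simulating step by step:
t=0: [163, 181, 59, 188, 25, 188, 146, 5, 46, 87, 32, 29, 141, 172]
t=1: [154, 181, 152, 220, 153, 227, 229, 215, 108, 170, 102, 186, 216, 222]
t=2: [216, 207, 228, 199, 208, 203, 197, 208, 205, 220, 204, 218, 204, 209]
t=3: [202, 206, 198, 209, 206, 207, 209, 205, 206, 200, 206, 200, 207, 205]
t=4: [208, 207, 210, 205, 206, 206, 205, 207, 207, 209, 207, 209, 206, 207]
t=5: [205, 206, 205, 206, 206, 206, 207, 206, 206, 205, 206, 205, 206, 206]
t=6: [207, 207, 207, 206, 207, 206, 206, 207, 207, 207, 207, 207, 206, 207]
t=7: [206, 206, 206, 206, 206, 206, 207, 206, 206, 206, 206, 206, 206, 206]
t=8: [207, 207, 207, 206, 207, 206, 206, 207, 207, 207, 207, 207, 206, 207]

Answer: a_4(2329) = 206
Key observation: The state at step 6, [207, 207, 207, 206, 207, 206, 206, 207, 207, 207, 207, 207, 206, 207], reappears at step 8: the system is in a cycle of period 2 from step 6 on.  Therefore the state at step 2329 equals the state at step 6 + ((2329 - 6) mod 2) = 7, which is [206, 206, 206, 206, 206, 206, 207, 206, 206, 206, 206, 206, 206, 206].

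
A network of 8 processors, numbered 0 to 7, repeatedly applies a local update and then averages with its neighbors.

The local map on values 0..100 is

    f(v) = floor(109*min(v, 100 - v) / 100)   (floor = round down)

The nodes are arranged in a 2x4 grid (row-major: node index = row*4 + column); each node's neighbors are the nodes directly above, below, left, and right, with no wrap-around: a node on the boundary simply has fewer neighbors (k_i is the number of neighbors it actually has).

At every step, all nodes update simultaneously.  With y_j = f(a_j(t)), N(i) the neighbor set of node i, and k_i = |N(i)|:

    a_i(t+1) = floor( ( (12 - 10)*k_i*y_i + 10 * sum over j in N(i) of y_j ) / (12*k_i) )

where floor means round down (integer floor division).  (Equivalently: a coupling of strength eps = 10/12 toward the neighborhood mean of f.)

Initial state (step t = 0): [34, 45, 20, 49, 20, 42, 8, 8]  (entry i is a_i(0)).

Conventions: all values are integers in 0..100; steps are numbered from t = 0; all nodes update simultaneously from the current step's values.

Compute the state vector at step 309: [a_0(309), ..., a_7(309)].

Answer: [52, 52, 52, 53, 52, 52, 52, 53]
Key observation: The state at step 12, [52, 52, 51, 51, 52, 52, 51, 51], reappears at step 14: the system is in a cycle of period 2 from step 12 on.  Therefore the state at step 309 equals the state at step 12 + ((309 - 12) mod 2) = 13, which is [52, 52, 52, 53, 52, 52, 52, 53].

Derivation:
t=0: [34, 45, 20, 49, 20, 42, 8, 8]
t=1: [35, 36, 34, 20, 37, 29, 21, 26]
t=2: [39, 35, 28, 30, 35, 33, 30, 22]
t=3: [38, 36, 33, 27, 38, 35, 29, 30]
t=4: [40, 38, 33, 32, 39, 37, 34, 30]
t=5: [41, 39, 36, 33, 41, 40, 35, 34]
t=6: [43, 42, 38, 37, 43, 41, 39, 36]
t=7: [45, 43, 42, 40, 45, 44, 41, 40]
t=8: [47, 46, 44, 43, 48, 46, 44, 43]
t=9: [51, 49, 47, 46, 50, 49, 47, 46]
t=10: [53, 52, 51, 50, 53, 52, 51, 50]
t=11: [51, 52, 53, 53, 51, 52, 53, 53]
t=12: [52, 52, 51, 51, 52, 52, 51, 51]
t=13: [52, 52, 52, 53, 52, 52, 52, 53]
t=14: [52, 52, 51, 51, 52, 52, 51, 51]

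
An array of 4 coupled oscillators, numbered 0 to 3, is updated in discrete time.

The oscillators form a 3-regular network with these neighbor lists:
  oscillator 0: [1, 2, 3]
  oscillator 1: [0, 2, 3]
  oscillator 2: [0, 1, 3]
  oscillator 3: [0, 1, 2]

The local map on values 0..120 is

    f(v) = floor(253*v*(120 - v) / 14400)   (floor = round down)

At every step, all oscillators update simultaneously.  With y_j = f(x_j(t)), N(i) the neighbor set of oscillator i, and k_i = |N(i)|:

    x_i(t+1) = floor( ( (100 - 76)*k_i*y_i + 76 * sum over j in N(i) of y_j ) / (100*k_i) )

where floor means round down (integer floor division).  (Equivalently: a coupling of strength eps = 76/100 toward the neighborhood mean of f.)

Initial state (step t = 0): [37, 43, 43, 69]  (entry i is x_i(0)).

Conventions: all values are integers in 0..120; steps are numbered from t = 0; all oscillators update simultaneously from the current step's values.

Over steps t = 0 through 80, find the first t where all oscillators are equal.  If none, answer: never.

Simulating step by step:
t=0: [37, 43, 43, 69]  (not all equal)
t=1: [57, 57, 57, 57]  (all equal)

Answer: 1
Key observation: Synchronization is absorbing here: once all oscillators are equal they stay equal, and step 1 is the first all-equal step.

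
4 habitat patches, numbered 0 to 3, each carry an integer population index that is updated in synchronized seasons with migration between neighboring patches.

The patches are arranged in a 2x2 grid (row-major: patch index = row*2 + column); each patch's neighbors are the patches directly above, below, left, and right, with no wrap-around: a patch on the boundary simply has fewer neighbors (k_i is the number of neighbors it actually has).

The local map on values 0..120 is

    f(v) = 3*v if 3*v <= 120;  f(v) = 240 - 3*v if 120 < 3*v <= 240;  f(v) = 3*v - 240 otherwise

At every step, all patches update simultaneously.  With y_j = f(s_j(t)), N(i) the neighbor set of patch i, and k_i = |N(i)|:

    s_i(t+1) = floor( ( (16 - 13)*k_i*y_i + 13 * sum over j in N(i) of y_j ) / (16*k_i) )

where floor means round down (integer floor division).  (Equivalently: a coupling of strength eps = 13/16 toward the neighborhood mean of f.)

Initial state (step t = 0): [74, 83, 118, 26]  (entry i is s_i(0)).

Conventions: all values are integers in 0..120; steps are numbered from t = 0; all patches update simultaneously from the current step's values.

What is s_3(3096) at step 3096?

Simulating step by step:
t=0: [74, 83, 118, 26]
t=1: [53, 40, 60, 64]
t=2: [88, 74, 63, 82]
t=3: [32, 15, 21, 29]
t=4: [61, 82, 86, 60]
t=5: [20, 48, 50, 21]
t=6: [86, 67, 66, 87]
t=7: [36, 23, 23, 36]
t=8: [76, 100, 100, 76]
t=9: [51, 21, 21, 51]
t=10: [67, 82, 82, 67]
t=11: [12, 32, 32, 12]
t=12: [84, 47, 47, 84]
t=13: [82, 28, 28, 82]
t=14: [69, 20, 20, 69]
t=15: [54, 38, 38, 54]
t=16: [107, 84, 84, 107]
t=17: [24, 68, 68, 24]
t=18: [42, 65, 65, 42]
t=19: [57, 101, 101, 57]
t=20: [64, 67, 67, 64]
t=21: [40, 46, 46, 40]
t=22: [105, 116, 116, 105]
t=23: [101, 81, 81, 101]
t=24: [14, 51, 51, 14]
t=25: [78, 50, 50, 78]
t=26: [74, 21, 21, 74]
t=27: [54, 26, 26, 54]
t=28: [78, 78, 78, 78]
t=29: [6, 6, 6, 6]
t=30: [18, 18, 18, 18]
t=31: [54, 54, 54, 54]
t=32: [78, 78, 78, 78]

Answer: s_3(3096) = 78
Key observation: The state at step 28, [78, 78, 78, 78], reappears at step 32: the system is in a cycle of period 4 from step 28 on.  Therefore the state at step 3096 equals the state at step 28 + ((3096 - 28) mod 4) = 28, which is [78, 78, 78, 78].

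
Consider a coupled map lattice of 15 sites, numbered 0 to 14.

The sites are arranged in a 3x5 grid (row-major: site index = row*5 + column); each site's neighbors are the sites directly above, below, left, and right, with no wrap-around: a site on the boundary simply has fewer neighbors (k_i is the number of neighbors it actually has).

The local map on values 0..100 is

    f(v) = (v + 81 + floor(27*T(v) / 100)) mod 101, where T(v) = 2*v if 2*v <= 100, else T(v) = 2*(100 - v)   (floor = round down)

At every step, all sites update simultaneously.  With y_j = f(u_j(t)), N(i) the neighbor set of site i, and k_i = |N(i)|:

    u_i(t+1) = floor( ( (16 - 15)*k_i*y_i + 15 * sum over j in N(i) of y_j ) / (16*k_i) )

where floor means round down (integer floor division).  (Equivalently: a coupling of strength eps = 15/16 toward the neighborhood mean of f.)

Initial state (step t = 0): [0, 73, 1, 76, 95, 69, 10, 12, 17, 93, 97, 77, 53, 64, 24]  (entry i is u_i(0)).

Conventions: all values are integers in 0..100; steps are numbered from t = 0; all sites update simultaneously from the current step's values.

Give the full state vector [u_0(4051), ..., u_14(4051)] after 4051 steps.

Simulating step by step:
t=0: [0, 73, 1, 76, 95, 69, 10, 12, 17, 93, 97, 77, 53, 64, 24]
t=1: [66, 85, 78, 55, 72, 83, 76, 62, 72, 35, 67, 76, 75, 28, 66]
t=2: [71, 67, 64, 67, 47, 65, 68, 67, 45, 63, 69, 66, 52, 63, 30]
t=3: [63, 64, 63, 55, 62, 65, 63, 58, 62, 43, 63, 62, 62, 45, 59]
t=4: [62, 62, 60, 61, 53, 62, 62, 61, 54, 60, 62, 62, 57, 60, 48]
t=5: [62, 61, 61, 59, 61, 62, 62, 60, 61, 56, 62, 61, 61, 57, 60]
t=6: [62, 62, 61, 61, 60, 62, 61, 61, 60, 61, 62, 62, 61, 61, 59]
t=7: [62, 62, 62, 61, 61, 62, 62, 61, 61, 61, 62, 62, 62, 61, 61]
t=8: [62, 62, 62, 62, 62, 62, 62, 62, 62, 62, 62, 62, 62, 62, 62]
t=9: [62, 62, 62, 62, 62, 62, 62, 62, 62, 62, 62, 62, 62, 62, 62]

Answer: [62, 62, 62, 62, 62, 62, 62, 62, 62, 62, 62, 62, 62, 62, 62]
Key observation: The state at step 8, [62, 62, 62, 62, 62, 62, 62, 62, 62, 62, 62, 62, 62, 62, 62], reappears at step 9: the system is in a cycle of period 1 from step 8 on.  Therefore the state at step 4051 equals the state at step 8 + ((4051 - 8) mod 1) = 8, which is [62, 62, 62, 62, 62, 62, 62, 62, 62, 62, 62, 62, 62, 62, 62].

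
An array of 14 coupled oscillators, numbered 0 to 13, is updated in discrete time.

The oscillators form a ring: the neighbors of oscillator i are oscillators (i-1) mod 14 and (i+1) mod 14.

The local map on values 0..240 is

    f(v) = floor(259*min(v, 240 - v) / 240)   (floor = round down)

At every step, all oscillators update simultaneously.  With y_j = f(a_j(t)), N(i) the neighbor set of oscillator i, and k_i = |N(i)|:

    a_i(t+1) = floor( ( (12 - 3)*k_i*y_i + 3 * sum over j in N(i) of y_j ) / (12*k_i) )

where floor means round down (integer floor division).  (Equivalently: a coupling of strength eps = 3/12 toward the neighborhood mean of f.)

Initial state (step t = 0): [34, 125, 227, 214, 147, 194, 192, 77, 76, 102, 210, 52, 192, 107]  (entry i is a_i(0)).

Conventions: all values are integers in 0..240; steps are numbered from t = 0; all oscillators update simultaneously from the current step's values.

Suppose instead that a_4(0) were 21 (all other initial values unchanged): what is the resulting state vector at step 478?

Answer: [123, 125, 126, 127, 127, 126, 123, 121, 120, 120, 120, 120, 120, 121]
Key observation: The state at step 25, [126, 124, 122, 121, 121, 123, 125, 127, 128, 128, 128, 128, 128, 127], reappears at step 29: the system is in a cycle of period 4 from step 25 on.  Therefore the state at step 478 equals the state at step 25 + ((478 - 25) mod 4) = 26, which is [123, 125, 126, 127, 127, 126, 123, 121, 120, 120, 120, 120, 120, 121].

Derivation:
t=0: [34, 125, 227, 214, 21, 194, 192, 77, 76, 102, 210, 52, 192, 107]
t=1: [56, 99, 29, 25, 26, 45, 54, 78, 85, 96, 44, 52, 59, 97]
t=2: [71, 90, 39, 26, 30, 46, 60, 81, 91, 94, 55, 55, 67, 93]
t=3: [81, 87, 47, 30, 33, 48, 65, 85, 97, 95, 64, 60, 73, 93]
t=4: [89, 86, 53, 34, 36, 51, 70, 90, 102, 98, 72, 66, 79, 95]
t=5: [96, 88, 58, 38, 39, 55, 75, 95, 107, 102, 79, 73, 85, 99]
t=6: [102, 91, 63, 43, 44, 59, 80, 100, 112, 107, 87, 80, 91, 103]
t=7: [108, 95, 68, 48, 48, 63, 85, 106, 117, 112, 94, 88, 98, 109]
t=8: [114, 100, 73, 53, 53, 68, 90, 112, 123, 118, 102, 96, 105, 115]
t=9: [121, 105, 79, 59, 59, 74, 96, 117, 125, 124, 111, 105, 113, 122]
t=10: [126, 111, 85, 65, 65, 80, 102, 122, 124, 124, 119, 114, 120, 126]
t=11: [122, 116, 91, 72, 72, 87, 109, 124, 125, 125, 127, 124, 127, 123]
t=12: [126, 121, 98, 79, 79, 94, 115, 123, 124, 123, 121, 124, 122, 125]
t=13: [123, 124, 105, 87, 87, 101, 121, 125, 125, 126, 127, 125, 126, 124]
t=14: [125, 123, 112, 95, 94, 108, 125, 124, 123, 122, 121, 123, 123, 124]
t=15: [124, 125, 118, 104, 103, 115, 123, 125, 126, 127, 127, 126, 125, 125]
t=16: [124, 124, 124, 113, 112, 122, 125, 124, 122, 121, 121, 122, 123, 124]
t=17: [125, 125, 124, 121, 121, 125, 124, 125, 126, 127, 127, 127, 126, 125]
t=18: [124, 124, 125, 127, 127, 124, 124, 124, 122, 121, 121, 121, 122, 123]
t=19: [125, 124, 123, 121, 121, 124, 125, 125, 126, 127, 128, 127, 127, 126]
t=20: [124, 125, 126, 127, 127, 125, 124, 123, 122, 121, 120, 120, 121, 122]
t=21: [125, 124, 122, 121, 121, 123, 125, 126, 127, 128, 128, 128, 128, 126]
t=22: [124, 125, 126, 127, 127, 126, 124, 122, 121, 120, 120, 120, 120, 122]
t=23: [125, 124, 122, 121, 121, 123, 125, 126, 128, 128, 129, 129, 128, 127]
t=24: [123, 125, 126, 127, 127, 126, 124, 122, 120, 119, 119, 119, 120, 121]
t=25: [126, 124, 122, 121, 121, 123, 125, 127, 128, 128, 128, 128, 128, 127]
t=26: [123, 125, 126, 127, 127, 126, 123, 121, 120, 120, 120, 120, 120, 121]
t=27: [126, 124, 122, 121, 121, 123, 125, 127, 128, 129, 129, 129, 128, 127]
t=28: [123, 125, 126, 127, 127, 126, 123, 121, 120, 119, 119, 119, 120, 121]
t=29: [126, 124, 122, 121, 121, 123, 125, 127, 128, 128, 128, 128, 128, 127]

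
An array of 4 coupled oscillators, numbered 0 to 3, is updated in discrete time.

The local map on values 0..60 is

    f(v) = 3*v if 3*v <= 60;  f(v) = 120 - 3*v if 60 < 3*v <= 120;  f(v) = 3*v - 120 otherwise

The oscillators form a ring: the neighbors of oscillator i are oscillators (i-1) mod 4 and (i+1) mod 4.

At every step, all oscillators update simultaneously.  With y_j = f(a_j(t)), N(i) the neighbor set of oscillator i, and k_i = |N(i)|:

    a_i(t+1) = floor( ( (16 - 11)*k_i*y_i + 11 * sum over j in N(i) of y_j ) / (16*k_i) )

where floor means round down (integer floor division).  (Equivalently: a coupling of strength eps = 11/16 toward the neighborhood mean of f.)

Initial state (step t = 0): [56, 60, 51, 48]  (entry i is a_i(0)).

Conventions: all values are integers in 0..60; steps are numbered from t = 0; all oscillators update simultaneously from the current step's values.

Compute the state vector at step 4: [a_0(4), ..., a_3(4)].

Answer: [20, 27, 22, 28]

Derivation:
t=0: [56, 60, 51, 48]
t=1: [43, 46, 39, 35]
t=2: [14, 9, 12, 8]
t=3: [30, 35, 28, 34]
t=4: [20, 27, 22, 28]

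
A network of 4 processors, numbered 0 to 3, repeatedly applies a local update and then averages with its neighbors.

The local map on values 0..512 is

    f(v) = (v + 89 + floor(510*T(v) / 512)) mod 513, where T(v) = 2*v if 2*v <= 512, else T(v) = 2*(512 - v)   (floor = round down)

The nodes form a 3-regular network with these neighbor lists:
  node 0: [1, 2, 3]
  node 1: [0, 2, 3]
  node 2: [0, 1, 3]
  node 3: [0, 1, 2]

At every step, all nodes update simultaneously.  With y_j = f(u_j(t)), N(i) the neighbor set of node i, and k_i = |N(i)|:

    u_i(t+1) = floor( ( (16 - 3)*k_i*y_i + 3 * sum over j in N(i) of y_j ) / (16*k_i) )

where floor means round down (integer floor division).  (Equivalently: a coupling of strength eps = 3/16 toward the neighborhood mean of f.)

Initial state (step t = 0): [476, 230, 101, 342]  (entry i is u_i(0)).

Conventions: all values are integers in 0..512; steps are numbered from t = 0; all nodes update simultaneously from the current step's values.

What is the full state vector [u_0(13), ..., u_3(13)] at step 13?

Answer: [307, 304, 305, 304]

Derivation:
t=0: [476, 230, 101, 342]
t=1: [156, 262, 357, 256]
t=2: [91, 312, 240, 316]
t=3: [347, 290, 296, 287]
t=4: [261, 304, 299, 306]
t=5: [329, 296, 300, 295]
t=6: [275, 299, 296, 300]
t=7: [318, 300, 302, 299]
t=8: [283, 296, 295, 297]
t=9: [312, 302, 303, 302]
t=10: [287, 295, 294, 295]
t=11: [309, 303, 304, 303]
t=12: [290, 294, 293, 294]
t=13: [307, 304, 305, 304]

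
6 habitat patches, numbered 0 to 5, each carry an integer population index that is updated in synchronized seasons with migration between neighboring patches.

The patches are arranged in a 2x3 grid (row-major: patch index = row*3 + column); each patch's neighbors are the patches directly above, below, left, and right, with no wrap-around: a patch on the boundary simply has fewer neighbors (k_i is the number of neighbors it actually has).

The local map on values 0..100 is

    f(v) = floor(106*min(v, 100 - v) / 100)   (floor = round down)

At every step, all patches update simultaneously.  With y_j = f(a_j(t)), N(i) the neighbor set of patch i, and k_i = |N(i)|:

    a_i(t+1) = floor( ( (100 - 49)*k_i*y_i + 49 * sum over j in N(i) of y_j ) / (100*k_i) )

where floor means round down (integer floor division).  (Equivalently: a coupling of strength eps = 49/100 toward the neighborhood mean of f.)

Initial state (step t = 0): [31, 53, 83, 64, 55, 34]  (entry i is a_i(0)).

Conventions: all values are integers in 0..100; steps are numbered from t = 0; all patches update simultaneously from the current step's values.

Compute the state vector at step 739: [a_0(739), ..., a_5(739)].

Simulating step by step:
t=0: [31, 53, 83, 64, 55, 34]
t=1: [37, 40, 30, 38, 44, 34]
t=2: [39, 40, 34, 41, 42, 37]
t=3: [41, 41, 38, 42, 42, 39]
t=4: [43, 42, 40, 43, 43, 41]
t=5: [44, 44, 42, 45, 44, 43]
t=6: [46, 45, 44, 46, 46, 45]
t=7: [47, 47, 46, 48, 47, 47]
t=8: [49, 48, 48, 49, 49, 48]
t=9: [50, 50, 50, 51, 50, 50]
t=10: [52, 53, 53, 51, 52, 53]
t=11: [50, 49, 49, 50, 49, 49]
t=12: [52, 51, 51, 52, 51, 51]
t=13: [50, 50, 51, 50, 50, 51]
t=14: [53, 52, 51, 53, 52, 51]
t=15: [49, 50, 50, 49, 50, 50]
t=16: [51, 52, 53, 51, 52, 53]
t=17: [50, 50, 49, 50, 50, 49]
t=18: [53, 52, 51, 53, 52, 51]

Answer: [49, 50, 50, 49, 50, 50]
Key observation: The state at step 14, [53, 52, 51, 53, 52, 51], reappears at step 18: the system is in a cycle of period 4 from step 14 on.  Therefore the state at step 739 equals the state at step 14 + ((739 - 14) mod 4) = 15, which is [49, 50, 50, 49, 50, 50].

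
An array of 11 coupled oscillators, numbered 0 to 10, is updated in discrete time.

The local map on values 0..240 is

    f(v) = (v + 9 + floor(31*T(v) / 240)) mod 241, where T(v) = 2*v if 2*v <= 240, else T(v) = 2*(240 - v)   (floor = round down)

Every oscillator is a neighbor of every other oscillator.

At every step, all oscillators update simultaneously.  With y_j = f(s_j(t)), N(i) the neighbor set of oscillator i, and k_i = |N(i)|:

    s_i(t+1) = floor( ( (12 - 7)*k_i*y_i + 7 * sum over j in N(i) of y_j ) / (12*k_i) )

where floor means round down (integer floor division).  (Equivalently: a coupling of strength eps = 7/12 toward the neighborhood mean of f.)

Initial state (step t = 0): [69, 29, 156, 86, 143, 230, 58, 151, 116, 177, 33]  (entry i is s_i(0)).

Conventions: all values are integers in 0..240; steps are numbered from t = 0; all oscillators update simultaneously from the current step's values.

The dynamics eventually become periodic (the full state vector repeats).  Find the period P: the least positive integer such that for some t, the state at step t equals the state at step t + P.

Simulating step by step:
t=0: [69, 29, 156, 86, 143, 230, 58, 151, 116, 177, 33]
t=1: [109, 91, 141, 117, 138, 75, 104, 140, 130, 147, 93]
t=2: [149, 141, 159, 152, 158, 133, 146, 159, 156, 161, 142]
t=3: [181, 179, 184, 182, 184, 177, 180, 184, 183, 184, 179]
t=4: [205, 204, 205, 205, 205, 203, 204, 205, 205, 205, 204]
t=5: [222, 222, 222, 222, 222, 221, 222, 222, 222, 222, 222]
t=6: [234, 234, 234, 234, 234, 234, 234, 234, 234, 234, 234]
t=7: [3, 3, 3, 3, 3, 3, 3, 3, 3, 3, 3]
t=8: [12, 12, 12, 12, 12, 12, 12, 12, 12, 12, 12]
t=9: [24, 24, 24, 24, 24, 24, 24, 24, 24, 24, 24]
t=10: [39, 39, 39, 39, 39, 39, 39, 39, 39, 39, 39]
t=11: [58, 58, 58, 58, 58, 58, 58, 58, 58, 58, 58]
t=12: [81, 81, 81, 81, 81, 81, 81, 81, 81, 81, 81]
t=13: [110, 110, 110, 110, 110, 110, 110, 110, 110, 110, 110]
t=14: [147, 147, 147, 147, 147, 147, 147, 147, 147, 147, 147]
t=15: [180, 180, 180, 180, 180, 180, 180, 180, 180, 180, 180]
t=16: [204, 204, 204, 204, 204, 204, 204, 204, 204, 204, 204]
t=17: [222, 222, 222, 222, 222, 222, 222, 222, 222, 222, 222]
t=18: [235, 235, 235, 235, 235, 235, 235, 235, 235, 235, 235]
t=19: [4, 4, 4, 4, 4, 4, 4, 4, 4, 4, 4]
t=20: [14, 14, 14, 14, 14, 14, 14, 14, 14, 14, 14]
t=21: [26, 26, 26, 26, 26, 26, 26, 26, 26, 26, 26]
t=22: [41, 41, 41, 41, 41, 41, 41, 41, 41, 41, 41]
t=23: [60, 60, 60, 60, 60, 60, 60, 60, 60, 60, 60]
t=24: [84, 84, 84, 84, 84, 84, 84, 84, 84, 84, 84]
t=25: [114, 114, 114, 114, 114, 114, 114, 114, 114, 114, 114]
t=26: [152, 152, 152, 152, 152, 152, 152, 152, 152, 152, 152]
t=27: [183, 183, 183, 183, 183, 183, 183, 183, 183, 183, 183]
t=28: [206, 206, 206, 206, 206, 206, 206, 206, 206, 206, 206]
t=29: [223, 223, 223, 223, 223, 223, 223, 223, 223, 223, 223]
t=30: [236, 236, 236, 236, 236, 236, 236, 236, 236, 236, 236]
t=31: [5, 5, 5, 5, 5, 5, 5, 5, 5, 5, 5]
t=32: [15, 15, 15, 15, 15, 15, 15, 15, 15, 15, 15]
t=33: [27, 27, 27, 27, 27, 27, 27, 27, 27, 27, 27]
t=34: [42, 42, 42, 42, 42, 42, 42, 42, 42, 42, 42]
t=35: [61, 61, 61, 61, 61, 61, 61, 61, 61, 61, 61]
t=36: [85, 85, 85, 85, 85, 85, 85, 85, 85, 85, 85]
t=37: [115, 115, 115, 115, 115, 115, 115, 115, 115, 115, 115]
t=38: [153, 153, 153, 153, 153, 153, 153, 153, 153, 153, 153]
t=39: [184, 184, 184, 184, 184, 184, 184, 184, 184, 184, 184]
t=40: [207, 207, 207, 207, 207, 207, 207, 207, 207, 207, 207]
t=41: [224, 224, 224, 224, 224, 224, 224, 224, 224, 224, 224]
t=42: [237, 237, 237, 237, 237, 237, 237, 237, 237, 237, 237]
t=43: [5, 5, 5, 5, 5, 5, 5, 5, 5, 5, 5]

Answer: 12
Key observation: The state at step 31, [5, 5, 5, 5, 5, 5, 5, 5, 5, 5, 5], reappears at step 43 — and no state repeats earlier — so the cycle the system enters has period 12.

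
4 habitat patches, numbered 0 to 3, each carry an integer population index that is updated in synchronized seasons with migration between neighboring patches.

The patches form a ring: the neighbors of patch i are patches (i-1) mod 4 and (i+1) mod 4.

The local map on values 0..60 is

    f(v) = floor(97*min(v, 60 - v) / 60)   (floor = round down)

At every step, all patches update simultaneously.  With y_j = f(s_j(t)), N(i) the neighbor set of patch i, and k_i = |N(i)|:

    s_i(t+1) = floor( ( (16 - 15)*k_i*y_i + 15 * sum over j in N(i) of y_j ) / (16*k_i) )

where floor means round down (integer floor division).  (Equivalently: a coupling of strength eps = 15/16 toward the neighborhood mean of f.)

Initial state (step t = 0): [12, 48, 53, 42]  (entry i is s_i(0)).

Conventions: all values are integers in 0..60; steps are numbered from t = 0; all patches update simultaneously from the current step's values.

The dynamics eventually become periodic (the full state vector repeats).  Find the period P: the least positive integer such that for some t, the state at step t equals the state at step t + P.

Simulating step by step:
t=0: [12, 48, 53, 42]
t=1: [23, 15, 23, 15]
t=2: [24, 36, 24, 36]
t=3: [38, 38, 38, 38]
t=4: [35, 35, 35, 35]
t=5: [40, 40, 40, 40]
t=6: [32, 32, 32, 32]
t=7: [45, 45, 45, 45]
t=8: [24, 24, 24, 24]
t=9: [38, 38, 38, 38]

Answer: 6
Key observation: The state at step 3, [38, 38, 38, 38], reappears at step 9 — and no state repeats earlier — so the cycle the system enters has period 6.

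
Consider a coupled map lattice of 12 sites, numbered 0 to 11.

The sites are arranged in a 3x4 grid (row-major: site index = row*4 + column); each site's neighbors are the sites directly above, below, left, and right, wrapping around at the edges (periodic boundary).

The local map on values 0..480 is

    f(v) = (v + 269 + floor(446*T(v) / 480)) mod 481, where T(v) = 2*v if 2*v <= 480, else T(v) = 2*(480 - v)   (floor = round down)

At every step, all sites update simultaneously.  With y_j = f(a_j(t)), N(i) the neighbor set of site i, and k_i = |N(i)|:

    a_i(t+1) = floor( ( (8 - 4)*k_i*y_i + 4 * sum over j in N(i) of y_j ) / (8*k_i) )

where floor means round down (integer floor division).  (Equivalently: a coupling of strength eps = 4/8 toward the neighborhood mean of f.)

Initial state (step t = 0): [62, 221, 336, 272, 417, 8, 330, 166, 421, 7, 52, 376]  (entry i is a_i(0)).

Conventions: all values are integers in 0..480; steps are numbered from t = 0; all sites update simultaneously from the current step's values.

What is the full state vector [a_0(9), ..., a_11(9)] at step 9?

Answer: [364, 364, 365, 365, 364, 364, 365, 365, 364, 364, 365, 365]

Derivation:
t=0: [62, 221, 336, 272, 417, 8, 330, 166, 421, 7, 52, 376]
t=1: [411, 386, 405, 405, 325, 323, 368, 321, 335, 325, 387, 358]
t=2: [347, 356, 339, 345, 391, 390, 367, 385, 383, 386, 357, 370]
t=3: [372, 370, 381, 376, 350, 351, 364, 356, 355, 354, 369, 363]
t=4: [364, 364, 357, 360, 375, 374, 366, 370, 372, 372, 364, 367]
t=5: [365, 365, 370, 368, 359, 360, 365, 363, 361, 361, 366, 364]
t=6: [366, 366, 363, 364, 369, 369, 366, 367, 369, 369, 365, 366]
t=7: [364, 364, 366, 366, 363, 363, 365, 364, 363, 363, 365, 365]
t=8: [367, 367, 365, 365, 367, 367, 366, 366, 367, 367, 366, 366]
t=9: [364, 364, 365, 365, 364, 364, 365, 365, 364, 364, 365, 365]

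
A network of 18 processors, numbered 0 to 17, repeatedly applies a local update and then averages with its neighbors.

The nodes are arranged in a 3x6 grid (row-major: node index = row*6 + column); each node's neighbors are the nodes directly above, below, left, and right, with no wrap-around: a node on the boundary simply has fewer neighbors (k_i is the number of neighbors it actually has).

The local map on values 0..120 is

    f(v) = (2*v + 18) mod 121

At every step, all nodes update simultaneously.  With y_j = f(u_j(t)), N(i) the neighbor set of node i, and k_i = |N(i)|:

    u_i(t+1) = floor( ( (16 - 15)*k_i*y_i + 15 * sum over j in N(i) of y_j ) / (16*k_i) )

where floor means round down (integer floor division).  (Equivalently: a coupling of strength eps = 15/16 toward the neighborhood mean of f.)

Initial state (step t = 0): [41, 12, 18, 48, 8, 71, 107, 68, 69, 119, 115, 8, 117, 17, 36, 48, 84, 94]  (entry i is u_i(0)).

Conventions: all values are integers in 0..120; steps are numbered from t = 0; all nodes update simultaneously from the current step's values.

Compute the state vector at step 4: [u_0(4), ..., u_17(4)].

Answer: [76, 48, 108, 45, 65, 19, 73, 78, 61, 91, 62, 36, 48, 68, 87, 93, 53, 66]

Derivation:
t=0: [41, 12, 18, 48, 8, 71, 107, 68, 69, 119, 115, 8, 117, 17, 36, 48, 84, 94]
t=1: [77, 61, 63, 39, 51, 34, 51, 58, 46, 63, 34, 42, 77, 44, 68, 59, 68, 51]
t=2: [68, 28, 71, 57, 91, 109, 43, 84, 28, 73, 70, 97, 109, 36, 74, 28, 71, 70]
t=3: [85, 47, 52, 51, 55, 86, 73, 84, 49, 48, 61, 64, 98, 75, 77, 44, 48, 63]
t=4: [76, 48, 108, 45, 65, 19, 73, 78, 61, 91, 62, 36, 48, 68, 87, 93, 53, 66]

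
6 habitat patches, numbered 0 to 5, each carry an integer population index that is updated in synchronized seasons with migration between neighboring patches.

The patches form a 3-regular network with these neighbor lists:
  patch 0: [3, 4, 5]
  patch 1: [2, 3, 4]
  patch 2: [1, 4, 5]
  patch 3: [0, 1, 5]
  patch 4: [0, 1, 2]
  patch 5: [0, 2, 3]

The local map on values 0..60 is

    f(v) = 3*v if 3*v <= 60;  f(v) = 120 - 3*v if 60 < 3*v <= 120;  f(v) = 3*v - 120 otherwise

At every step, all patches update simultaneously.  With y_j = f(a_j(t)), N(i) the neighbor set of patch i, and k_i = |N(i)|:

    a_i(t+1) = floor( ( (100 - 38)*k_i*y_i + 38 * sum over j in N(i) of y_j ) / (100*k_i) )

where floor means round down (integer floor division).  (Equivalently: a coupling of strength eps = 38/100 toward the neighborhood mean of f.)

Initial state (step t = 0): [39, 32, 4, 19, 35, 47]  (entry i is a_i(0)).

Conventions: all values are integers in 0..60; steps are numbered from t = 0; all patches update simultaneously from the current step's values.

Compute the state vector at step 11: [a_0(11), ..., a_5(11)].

Simulating step by step:
t=0: [39, 32, 4, 19, 35, 47]
t=1: [13, 25, 15, 41, 14, 22]
t=2: [36, 39, 45, 19, 42, 44]
t=3: [16, 11, 11, 38, 7, 18]
t=4: [40, 28, 34, 20, 27, 44]
t=5: [14, 37, 22, 43, 31, 17]
t=6: [37, 16, 44, 18, 30, 44]
t=7: [17, 41, 18, 42, 27, 16]
t=8: [43, 14, 44, 16, 37, 43]
t=9: [13, 34, 15, 37, 13, 14]
t=10: [35, 22, 40, 18, 37, 37]
t=11: [18, 41, 9, 43, 14, 14]

Answer: [18, 41, 9, 43, 14, 14]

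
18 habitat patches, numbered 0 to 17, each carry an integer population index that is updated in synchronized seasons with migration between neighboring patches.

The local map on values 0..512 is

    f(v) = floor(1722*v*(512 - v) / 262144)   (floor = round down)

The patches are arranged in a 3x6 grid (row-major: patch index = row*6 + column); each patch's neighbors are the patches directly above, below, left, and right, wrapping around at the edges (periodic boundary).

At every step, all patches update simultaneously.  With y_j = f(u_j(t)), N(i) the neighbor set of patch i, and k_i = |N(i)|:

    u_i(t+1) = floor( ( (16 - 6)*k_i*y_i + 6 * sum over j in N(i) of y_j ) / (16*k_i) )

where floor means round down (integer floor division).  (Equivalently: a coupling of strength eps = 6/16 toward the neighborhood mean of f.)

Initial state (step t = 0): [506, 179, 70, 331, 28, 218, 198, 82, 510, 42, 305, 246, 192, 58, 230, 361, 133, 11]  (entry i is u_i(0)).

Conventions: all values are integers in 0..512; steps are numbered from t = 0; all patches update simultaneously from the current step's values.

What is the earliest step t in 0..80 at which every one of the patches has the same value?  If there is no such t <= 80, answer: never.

Answer: 10
Key observation: Synchronization is absorbing here: once all patches are equal they stay equal, and step 10 is the first all-equal step.

Derivation:
t=0: [506, 179, 70, 331, 28, 218, 198, 82, 510, 42, 305, 246, 192, 58, 230, 361, 133, 11]  (not all equal)
t=1: [164, 302, 240, 318, 201, 316, 356, 235, 96, 190, 350, 388, 311, 243, 335, 343, 290, 171]  (not all equal)
t=2: [383, 415, 405, 404, 406, 392, 370, 404, 317, 383, 377, 340, 401, 422, 383, 389, 408, 385]  (not all equal)
t=3: [315, 272, 297, 291, 289, 316, 336, 297, 367, 328, 327, 362, 298, 264, 319, 309, 291, 319]  (not all equal)
t=4: [408, 424, 412, 418, 418, 402, 392, 411, 371, 395, 397, 372, 413, 425, 403, 411, 417, 402]  (not all equal)
t=5: [278, 252, 275, 264, 265, 290, 301, 276, 320, 299, 295, 325, 272, 251, 285, 273, 267, 290]  (not all equal)
t=6: [425, 429, 425, 428, 427, 420, 418, 424, 410, 418, 419, 406, 426, 428, 423, 426, 427, 421]  (not all equal)
t=7: [243, 236, 244, 239, 240, 253, 255, 246, 264, 255, 254, 271, 242, 237, 247, 241, 241, 251]  (not all equal)
t=8: [429, 427, 428, 428, 428, 429, 429, 428, 429, 429, 429, 429, 429, 428, 429, 429, 429, 429]  (not all equal)
t=9: [233, 236, 235, 235, 235, 233, 233, 235, 233, 233, 233, 233, 233, 235, 233, 233, 233, 233]  (not all equal)
t=10: [427, 427, 427, 427, 427, 427, 427, 427, 427, 427, 427, 427, 427, 427, 427, 427, 427, 427]  (all equal)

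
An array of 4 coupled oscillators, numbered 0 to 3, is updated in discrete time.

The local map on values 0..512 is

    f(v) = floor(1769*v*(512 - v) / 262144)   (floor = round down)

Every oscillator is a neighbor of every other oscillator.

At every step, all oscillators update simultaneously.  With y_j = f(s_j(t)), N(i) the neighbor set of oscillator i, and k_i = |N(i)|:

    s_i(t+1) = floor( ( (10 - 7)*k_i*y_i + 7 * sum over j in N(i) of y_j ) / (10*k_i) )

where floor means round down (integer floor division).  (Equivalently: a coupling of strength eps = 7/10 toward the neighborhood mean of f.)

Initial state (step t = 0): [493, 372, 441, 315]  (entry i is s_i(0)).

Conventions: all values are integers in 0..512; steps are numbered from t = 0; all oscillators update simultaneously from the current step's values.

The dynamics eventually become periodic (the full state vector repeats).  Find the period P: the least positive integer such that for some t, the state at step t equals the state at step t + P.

Answer: 4
Key observation: The state at step 6, [440, 440, 440, 440], reappears at step 10 — and no state repeats earlier — so the cycle the system enters has period 4.

Derivation:
t=0: [493, 372, 441, 315]
t=1: [247, 266, 257, 271]
t=2: [441, 441, 441, 440]
t=3: [211, 211, 211, 211]
t=4: [428, 428, 428, 428]
t=5: [242, 242, 242, 242]
t=6: [440, 440, 440, 440]
t=7: [213, 213, 213, 213]
t=8: [429, 429, 429, 429]
t=9: [240, 240, 240, 240]
t=10: [440, 440, 440, 440]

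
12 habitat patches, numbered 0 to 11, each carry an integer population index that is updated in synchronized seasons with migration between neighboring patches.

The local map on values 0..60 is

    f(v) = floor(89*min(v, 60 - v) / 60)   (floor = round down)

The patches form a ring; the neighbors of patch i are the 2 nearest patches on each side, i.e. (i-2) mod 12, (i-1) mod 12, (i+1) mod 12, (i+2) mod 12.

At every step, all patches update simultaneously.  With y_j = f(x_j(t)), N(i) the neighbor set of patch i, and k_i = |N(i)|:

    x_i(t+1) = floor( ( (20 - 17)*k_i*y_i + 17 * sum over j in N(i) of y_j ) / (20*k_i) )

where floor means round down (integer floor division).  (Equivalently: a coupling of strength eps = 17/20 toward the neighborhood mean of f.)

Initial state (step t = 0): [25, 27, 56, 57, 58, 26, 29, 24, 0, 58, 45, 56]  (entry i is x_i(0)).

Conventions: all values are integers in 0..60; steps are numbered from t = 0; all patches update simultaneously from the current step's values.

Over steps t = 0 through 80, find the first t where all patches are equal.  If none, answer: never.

Simulating step by step:
t=0: [25, 27, 56, 57, 58, 26, 29, 24, 0, 58, 45, 56]  (not all equal)
t=1: [20, 16, 18, 18, 19, 23, 22, 22, 21, 13, 12, 22]  (not all equal)
t=2: [25, 27, 26, 27, 29, 30, 31, 29, 25, 26, 26, 23]  (not all equal)
t=3: [37, 37, 39, 41, 41, 42, 41, 40, 39, 38, 36, 37]  (not all equal)
t=4: [33, 32, 31, 29, 28, 27, 28, 29, 31, 32, 33, 33]  (not all equal)
t=5: [40, 41, 41, 41, 41, 41, 41, 41, 41, 41, 40, 40]  (not all equal)
t=6: [28, 28, 28, 28, 28, 28, 28, 28, 28, 28, 28, 28]  (all equal)

Answer: 6
Key observation: Synchronization is absorbing here: once all patches are equal they stay equal, and step 6 is the first all-equal step.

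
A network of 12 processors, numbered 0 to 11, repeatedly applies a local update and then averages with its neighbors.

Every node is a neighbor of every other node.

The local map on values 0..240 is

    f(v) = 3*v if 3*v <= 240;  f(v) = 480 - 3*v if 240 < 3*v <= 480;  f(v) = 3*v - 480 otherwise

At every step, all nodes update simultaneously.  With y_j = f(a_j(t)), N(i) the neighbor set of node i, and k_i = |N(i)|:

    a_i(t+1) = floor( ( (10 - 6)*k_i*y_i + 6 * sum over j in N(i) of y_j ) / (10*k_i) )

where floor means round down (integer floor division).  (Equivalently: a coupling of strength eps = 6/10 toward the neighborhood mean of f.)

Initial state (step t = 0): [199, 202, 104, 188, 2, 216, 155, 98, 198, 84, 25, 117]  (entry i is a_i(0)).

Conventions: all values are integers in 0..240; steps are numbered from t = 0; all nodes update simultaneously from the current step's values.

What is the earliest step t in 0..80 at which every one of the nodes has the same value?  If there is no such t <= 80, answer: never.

Answer: never
Key observation: The state at step 26 reappears at step 28 — the system is in a cycle of period 2 from step 26 on.  No step 0..28 is synchronized, and the cycle repeats forever, so no step up to 80 (or ever) has all nodes equal.

Derivation:
t=0: [199, 202, 104, 188, 2, 216, 155, 98, 198, 84, 25, 117]  (not all equal)
t=1: [117, 120, 135, 106, 79, 135, 82, 141, 116, 156, 103, 121]  (not all equal)
t=2: [127, 124, 108, 138, 164, 108, 163, 102, 128, 87, 142, 123]  (not all equal)
t=3: [102, 106, 122, 91, 72, 122, 71, 128, 101, 144, 87, 107]  (not all equal)
t=4: [163, 159, 142, 175, 178, 142, 177, 136, 164, 120, 179, 158]  (not all equal)
t=5: [32, 30, 47, 44, 47, 47, 46, 54, 33, 70, 48, 31]  (not all equal)
t=6: [119, 117, 135, 132, 135, 135, 134, 142, 120, 159, 136, 118]  (not all equal)
t=7: [97, 99, 81, 84, 81, 81, 82, 73, 96, 56, 80, 98]  (not all equal)
t=8: [204, 202, 220, 217, 220, 220, 219, 214, 205, 197, 222, 203]  (not all equal)
t=9: [147, 145, 164, 161, 164, 164, 163, 157, 148, 140, 166, 146]  (not all equal)
t=10: [29, 31, 20, 17, 20, 20, 19, 19, 28, 36, 22, 30]  (not all equal)
t=11: [77, 79, 68, 65, 68, 68, 67, 67, 76, 84, 70, 78]  (not all equal)
t=12: [220, 222, 211, 207, 211, 211, 210, 210, 219, 219, 213, 221]  (not all equal)
t=13: [169, 171, 159, 155, 159, 159, 158, 158, 168, 168, 161, 170]  (not all equal)
t=14: [18, 21, 10, 14, 10, 10, 11, 11, 17, 17, 10, 20]  (not all equal)
t=15: [46, 49, 38, 42, 38, 38, 39, 39, 45, 45, 38, 48]  (not all equal)
t=16: [130, 133, 122, 126, 122, 122, 123, 123, 129, 129, 122, 132]  (not all equal)
t=17: [97, 94, 105, 101, 105, 105, 104, 104, 98, 98, 105, 95]  (not all equal)
t=18: [181, 184, 173, 177, 173, 173, 174, 174, 180, 180, 173, 183]  (not all equal)
t=19: [55, 58, 47, 51, 47, 47, 48, 48, 54, 54, 47, 57]  (not all equal)
t=20: [157, 160, 149, 153, 149, 149, 150, 150, 156, 156, 149, 159]  (not all equal)
t=21: [16, 13, 24, 20, 24, 24, 23, 23, 17, 17, 24, 14]  (not all equal)
t=22: [55, 52, 63, 59, 63, 63, 62, 62, 56, 56, 63, 53]  (not all equal)
t=23: [172, 169, 180, 176, 180, 180, 179, 179, 173, 173, 180, 170]  (not all equal)
t=24: [43, 40, 51, 47, 51, 51, 50, 50, 44, 44, 51, 41]  (not all equal)
t=25: [136, 133, 144, 140, 144, 144, 143, 143, 137, 137, 144, 134]  (not all equal)
t=26: [64, 67, 56, 60, 56, 56, 57, 57, 63, 63, 56, 66]  (not all equal)
t=27: [184, 187, 176, 180, 176, 176, 177, 177, 183, 183, 176, 186]  (not all equal)
t=28: [64, 67, 56, 60, 56, 56, 57, 57, 63, 63, 56, 66]  (not all equal)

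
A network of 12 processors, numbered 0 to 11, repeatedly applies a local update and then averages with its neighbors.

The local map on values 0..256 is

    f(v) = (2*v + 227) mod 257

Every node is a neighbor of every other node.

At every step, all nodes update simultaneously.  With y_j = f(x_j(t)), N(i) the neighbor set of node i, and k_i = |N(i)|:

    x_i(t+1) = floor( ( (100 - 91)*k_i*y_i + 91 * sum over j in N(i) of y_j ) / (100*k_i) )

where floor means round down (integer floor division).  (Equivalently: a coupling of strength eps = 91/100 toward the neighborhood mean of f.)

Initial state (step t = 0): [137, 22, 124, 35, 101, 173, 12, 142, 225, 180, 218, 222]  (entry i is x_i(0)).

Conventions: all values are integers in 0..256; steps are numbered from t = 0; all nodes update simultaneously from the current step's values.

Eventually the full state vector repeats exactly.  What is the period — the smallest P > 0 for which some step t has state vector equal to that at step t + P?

Simulating step by step:
t=0: [137, 22, 124, 35, 101, 173, 12, 142, 225, 180, 218, 222]
t=1: [150, 148, 149, 148, 149, 148, 150, 150, 149, 148, 149, 149]
t=2: [10, 10, 10, 10, 10, 10, 10, 10, 10, 10, 10, 10]
t=3: [247, 247, 247, 247, 247, 247, 247, 247, 247, 247, 247, 247]
t=4: [207, 207, 207, 207, 207, 207, 207, 207, 207, 207, 207, 207]
t=5: [127, 127, 127, 127, 127, 127, 127, 127, 127, 127, 127, 127]
t=6: [224, 224, 224, 224, 224, 224, 224, 224, 224, 224, 224, 224]
t=7: [161, 161, 161, 161, 161, 161, 161, 161, 161, 161, 161, 161]
t=8: [35, 35, 35, 35, 35, 35, 35, 35, 35, 35, 35, 35]
t=9: [40, 40, 40, 40, 40, 40, 40, 40, 40, 40, 40, 40]
t=10: [50, 50, 50, 50, 50, 50, 50, 50, 50, 50, 50, 50]
t=11: [70, 70, 70, 70, 70, 70, 70, 70, 70, 70, 70, 70]
t=12: [110, 110, 110, 110, 110, 110, 110, 110, 110, 110, 110, 110]
t=13: [190, 190, 190, 190, 190, 190, 190, 190, 190, 190, 190, 190]
t=14: [93, 93, 93, 93, 93, 93, 93, 93, 93, 93, 93, 93]
t=15: [156, 156, 156, 156, 156, 156, 156, 156, 156, 156, 156, 156]
t=16: [25, 25, 25, 25, 25, 25, 25, 25, 25, 25, 25, 25]
t=17: [20, 20, 20, 20, 20, 20, 20, 20, 20, 20, 20, 20]
t=18: [10, 10, 10, 10, 10, 10, 10, 10, 10, 10, 10, 10]

Answer: 16
Key observation: The state at step 2, [10, 10, 10, 10, 10, 10, 10, 10, 10, 10, 10, 10], reappears at step 18 — and no state repeats earlier — so the cycle the system enters has period 16.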